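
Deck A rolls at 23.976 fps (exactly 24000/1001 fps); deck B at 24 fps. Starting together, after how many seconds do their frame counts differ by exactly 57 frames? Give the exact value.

2377.375 seconds

The gap grows by |24 − 24000/1001| = 24/1001 frames per second.
Time for a 57-frame gap: 57 ÷ (24/1001) = 2377.375 s.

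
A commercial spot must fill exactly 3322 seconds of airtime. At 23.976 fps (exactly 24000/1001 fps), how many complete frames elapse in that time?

Frames = 3322 × 24000/1001 = 7248000/91 ≈ 79648.3516.
Complete frames: 79648.

79648 frames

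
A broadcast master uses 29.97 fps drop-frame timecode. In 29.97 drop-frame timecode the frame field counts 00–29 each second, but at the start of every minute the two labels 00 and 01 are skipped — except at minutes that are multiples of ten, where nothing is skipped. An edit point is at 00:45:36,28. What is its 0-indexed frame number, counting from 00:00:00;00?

82026

As if non-drop at 30 labels/s: (0 × 3600 + 45 × 60 + 36) × 30 + 28 = 82108.
Minute boundaries passed: 45; those not divisible by 10: 45 − 4 = 41; dropped labels = 2 × 41 = 82.
Actual frame index = 82108 − 82 = 82026.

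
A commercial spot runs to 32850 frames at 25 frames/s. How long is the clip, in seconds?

Running time = 32850 / (25) = 1314 s.

1314 seconds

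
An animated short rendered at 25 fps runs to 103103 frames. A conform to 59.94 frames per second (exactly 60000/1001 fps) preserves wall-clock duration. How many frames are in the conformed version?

Target frames = source frames × (target rate / source rate) = 103103 × (60000/1001)/(25) = 103103 × 2400/1001 = 247200.

247200 frames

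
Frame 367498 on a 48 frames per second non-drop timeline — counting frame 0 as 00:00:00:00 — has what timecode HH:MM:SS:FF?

02:07:36:10

367498 ÷ 48 = 7656 full seconds, remainder 10 frames.
7656 s = 2 h 7 min 36 s.
Timecode: 02:07:36:10.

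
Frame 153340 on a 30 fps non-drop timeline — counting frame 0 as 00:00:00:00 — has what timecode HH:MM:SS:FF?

153340 ÷ 30 = 5111 full seconds, remainder 10 frames.
5111 s = 1 h 25 min 11 s.
Timecode: 01:25:11:10.

01:25:11:10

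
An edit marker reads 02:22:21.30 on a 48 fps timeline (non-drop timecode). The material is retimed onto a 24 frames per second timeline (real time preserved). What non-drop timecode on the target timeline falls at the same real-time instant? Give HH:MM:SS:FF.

02:22:21:15

Source frame index: (2×3600 + 22×60 + 21) × 48 + 30 = 409998.
Real time: 409998 / (48) = 68333/8 s.
Target frame: (68333/8) × (24) = 204999.
At 24 labels/s: frame 204999 → 02:22:21:15.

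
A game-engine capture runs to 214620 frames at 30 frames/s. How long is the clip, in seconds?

7154 seconds

Running time = 214620 / (30) = 7154 s.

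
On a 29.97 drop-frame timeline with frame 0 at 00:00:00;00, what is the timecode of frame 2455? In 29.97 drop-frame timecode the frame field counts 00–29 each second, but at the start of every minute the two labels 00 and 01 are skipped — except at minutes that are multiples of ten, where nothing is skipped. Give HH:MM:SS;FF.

Ten DF minutes hold 17982 frames, so frame 2455 lies in block 0 (frames 0–17981) with 2455 frames into that block.
The block's first minute is 1800 frames and the rest 1798 each; 2455 frames reaches minute 1, so 0 × 18 + 1 × 2 = 2 labels have been skipped so far.
Adding those back, label number 2455 + 2 = 2457 at 30 labels/s is 81 s + 27 f = 0 h 1 min 21 s frame 27, i.e. 00:01:21;27.

00:01:21;27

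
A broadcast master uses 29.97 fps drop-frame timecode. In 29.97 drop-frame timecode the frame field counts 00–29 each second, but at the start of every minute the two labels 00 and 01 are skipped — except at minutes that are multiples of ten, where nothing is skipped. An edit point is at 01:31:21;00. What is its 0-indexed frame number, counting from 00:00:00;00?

Complete 10-minute blocks: 9, each 17982 frames → 161838.
Remaining 1 whole minute in the current block: 1800 + 0 × 1798 = 1800 frames.
Within the current minute: 21 × 30 + 0 − 2 = 628 (labels ;00/;01 skipped at this minute). Total = 161838 + 1800 + 628 = 164266.

164266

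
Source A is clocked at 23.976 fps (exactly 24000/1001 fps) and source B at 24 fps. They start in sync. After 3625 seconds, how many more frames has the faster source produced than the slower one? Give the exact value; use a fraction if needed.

A emits 24000/1001 × 3625 = 87000000/1001 frames; B emits 24 × 3625 = 87000.
Difference = 87000/1001 frames (≈ 86.9131); B is ahead of A.

87000/1001 frames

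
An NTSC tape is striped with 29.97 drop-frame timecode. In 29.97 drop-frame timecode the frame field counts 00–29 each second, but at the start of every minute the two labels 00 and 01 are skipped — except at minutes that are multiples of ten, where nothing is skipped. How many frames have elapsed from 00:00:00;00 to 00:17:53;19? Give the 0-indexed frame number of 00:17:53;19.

As if non-drop at 30 labels/s: (0 × 3600 + 17 × 60 + 53) × 30 + 19 = 32209.
Minute boundaries passed: 17; those not divisible by 10: 17 − 1 = 16; dropped labels = 2 × 16 = 32.
Actual frame index = 32209 − 32 = 32177.

32177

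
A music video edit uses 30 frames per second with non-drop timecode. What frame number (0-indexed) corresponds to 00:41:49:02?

frame 75272

Total seconds to the label: (0 × 3600 + 41 × 60 + 49) = 2509.
Frame index = 2509 × 30 + 2 = 75272.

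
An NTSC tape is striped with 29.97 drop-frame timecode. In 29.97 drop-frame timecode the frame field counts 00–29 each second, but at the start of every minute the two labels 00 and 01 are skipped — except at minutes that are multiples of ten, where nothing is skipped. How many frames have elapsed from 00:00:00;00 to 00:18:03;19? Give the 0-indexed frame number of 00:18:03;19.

Complete 10-minute blocks: 1, each 17982 frames → 17982.
Remaining 8 whole minutes in the current block: 1800 + 7 × 1798 = 14386 frames.
Within the current minute: 3 × 30 + 19 − 2 = 107 (labels ;00/;01 skipped at this minute). Total = 17982 + 14386 + 107 = 32475.

32475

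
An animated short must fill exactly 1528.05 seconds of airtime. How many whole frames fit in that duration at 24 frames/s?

36673 frames

Frames = 1528.05 × 24 = 183366/5 ≈ 36673.2000.
Complete frames: 36673.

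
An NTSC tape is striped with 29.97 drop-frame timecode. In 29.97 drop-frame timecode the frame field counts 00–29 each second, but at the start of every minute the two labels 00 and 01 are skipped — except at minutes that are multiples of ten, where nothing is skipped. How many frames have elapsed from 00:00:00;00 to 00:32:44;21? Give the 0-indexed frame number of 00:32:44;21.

58883

As if non-drop at 30 labels/s: (0 × 3600 + 32 × 60 + 44) × 30 + 21 = 58941.
Minute boundaries passed: 32; those not divisible by 10: 32 − 3 = 29; dropped labels = 2 × 29 = 58.
Actual frame index = 58941 − 58 = 58883.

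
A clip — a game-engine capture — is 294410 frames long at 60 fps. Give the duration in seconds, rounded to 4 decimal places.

Running time = 294410 × 1/60 = 29441/6 s ≈ 4906.8333 s.

4906.8333 seconds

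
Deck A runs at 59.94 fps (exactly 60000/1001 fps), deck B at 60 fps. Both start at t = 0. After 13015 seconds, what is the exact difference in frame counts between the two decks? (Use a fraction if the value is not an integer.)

780900/1001 frames

A emits 60000/1001 × 13015 = 780900000/1001 frames; B emits 60 × 13015 = 780900.
Difference = 780900/1001 frames (≈ 780.1199); B is ahead of A.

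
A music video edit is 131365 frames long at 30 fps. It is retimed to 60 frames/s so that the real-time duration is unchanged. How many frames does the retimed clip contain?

Target frames = source frames × (target rate / source rate) = 131365 × (60)/(30) = 131365 × 2 = 262730.

262730 frames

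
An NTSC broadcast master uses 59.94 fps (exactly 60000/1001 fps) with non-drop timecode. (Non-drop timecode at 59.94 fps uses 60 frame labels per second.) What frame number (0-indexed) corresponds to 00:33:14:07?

119647

Total seconds to the label: (0 × 3600 + 33 × 60 + 14) = 1994.
Frame index = 1994 × 60 + 7 = 119647.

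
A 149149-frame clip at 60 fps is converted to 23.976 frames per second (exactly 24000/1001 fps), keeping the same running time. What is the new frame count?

59600 frames

Target frames = source frames × (target rate / source rate) = 149149 × (24000/1001)/(60) = 149149 × 400/1001 = 59600.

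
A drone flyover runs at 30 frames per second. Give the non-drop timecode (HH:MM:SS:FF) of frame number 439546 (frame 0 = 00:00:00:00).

04:04:11:16

439546 ÷ 30 = 14651 full seconds, remainder 16 frames.
14651 s = 4 h 4 min 11 s.
Timecode: 04:04:11:16.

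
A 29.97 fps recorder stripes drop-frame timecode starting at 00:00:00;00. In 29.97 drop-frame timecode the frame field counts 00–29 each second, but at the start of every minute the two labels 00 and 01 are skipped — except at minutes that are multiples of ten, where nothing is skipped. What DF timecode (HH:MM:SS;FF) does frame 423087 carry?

03:55:17;01

Each 10-minute DF block holds 10 × 60 × 30 − 9 × 2 = 17982 frames. 423087 ÷ 17982 → 23 full blocks, remainder 9501.
Within the partial block the first minute is 1800 frames and each further minute 1798, so 5 further minute boundaries passed. Total skipped labels = 18 × 23 + 2 × 5 = 424.
Non-drop label index = 423087 + 424 = 423511; at 30 labels/s that is 03:55:17:01, i.e. DF 03:55:17;01.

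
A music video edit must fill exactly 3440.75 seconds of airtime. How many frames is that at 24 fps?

Frames = 3440.75 × 24 = 82578.

82578 frames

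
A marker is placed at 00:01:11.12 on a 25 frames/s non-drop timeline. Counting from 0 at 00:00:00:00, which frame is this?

Total seconds to the label: (0 × 3600 + 1 × 60 + 11) = 71.
Frame index = 71 × 25 + 12 = 1787.

frame 1787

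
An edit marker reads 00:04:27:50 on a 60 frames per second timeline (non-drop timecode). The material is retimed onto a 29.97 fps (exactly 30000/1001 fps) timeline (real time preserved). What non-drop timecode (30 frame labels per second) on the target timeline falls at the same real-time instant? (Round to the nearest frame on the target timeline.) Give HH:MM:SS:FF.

00:04:27:17

Source frame index: (0×3600 + 4×60 + 27) × 60 + 50 = 16070.
Real time: 16070 / (60) = 1607/6 s.
Target frame: (1607/6) × (30000/1001) = 8035000/1001 ≈ 8026.973 → 8027.
At 30 labels/s: frame 8027 → 00:04:27:17.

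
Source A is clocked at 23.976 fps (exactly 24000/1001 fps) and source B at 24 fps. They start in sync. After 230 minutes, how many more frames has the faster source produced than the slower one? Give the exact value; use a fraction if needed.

331200/1001 frames

230 min = 13800 s.
A emits 24000/1001 × 13800 = 331200000/1001 frames; B emits 24 × 13800 = 331200.
Difference = 331200/1001 frames (≈ 330.8691); B is ahead of A.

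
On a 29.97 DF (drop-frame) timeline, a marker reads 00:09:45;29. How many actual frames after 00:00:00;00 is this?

17561

Complete 10-minute blocks: 0, each 17982 frames → 0.
Remaining 9 whole minutes in the current block: 1800 + 8 × 1798 = 16184 frames.
Within the current minute: 45 × 30 + 29 − 2 = 1377 (labels ;00/;01 skipped at this minute). Total = 0 + 16184 + 1377 = 17561.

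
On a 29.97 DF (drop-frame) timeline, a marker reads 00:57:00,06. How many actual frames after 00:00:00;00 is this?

As if non-drop at 30 labels/s: (0 × 3600 + 57 × 60 + 0) × 30 + 6 = 102606.
Minute boundaries passed: 57; those not divisible by 10: 57 − 5 = 52; dropped labels = 2 × 52 = 104.
Actual frame index = 102606 − 104 = 102502.

102502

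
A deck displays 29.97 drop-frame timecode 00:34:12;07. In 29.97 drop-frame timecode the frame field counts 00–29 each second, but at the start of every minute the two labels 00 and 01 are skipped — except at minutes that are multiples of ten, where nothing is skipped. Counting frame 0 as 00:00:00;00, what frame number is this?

Complete 10-minute blocks: 3, each 17982 frames → 53946.
Remaining 4 whole minutes in the current block: 1800 + 3 × 1798 = 7194 frames.
Within the current minute: 12 × 30 + 7 − 2 = 365 (labels ;00/;01 skipped at this minute). Total = 53946 + 7194 + 365 = 61505.

61505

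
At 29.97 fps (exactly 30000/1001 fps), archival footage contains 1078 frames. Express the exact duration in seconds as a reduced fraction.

539539/15000 seconds

Running time = 1078 ÷ (30000/1001) = 1078 × 1001/30000 = 539539/15000 s.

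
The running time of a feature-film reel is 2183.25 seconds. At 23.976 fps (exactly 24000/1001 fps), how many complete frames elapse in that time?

52345 frames

Frames = 2183.25 × 24000/1001 = 52398000/1001 ≈ 52345.6543.
Complete frames: 52345.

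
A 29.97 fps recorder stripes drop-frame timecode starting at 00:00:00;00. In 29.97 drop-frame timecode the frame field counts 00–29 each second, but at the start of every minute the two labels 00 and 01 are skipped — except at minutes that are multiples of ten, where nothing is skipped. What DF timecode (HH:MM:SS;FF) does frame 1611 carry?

Ten DF minutes hold 17982 frames, so frame 1611 lies in block 0 (frames 0–17981) with 1611 frames into that block.
The block's first minute is 1800 frames and the rest 1798 each; 1611 frames reaches minute 0, so 0 × 18 + 0 × 2 = 0 labels have been skipped so far.
Adding those back, label number 1611 + 0 = 1611 at 30 labels/s is 53 s + 21 f = 0 h 0 min 53 s frame 21, i.e. 00:00:53;21.

00:00:53;21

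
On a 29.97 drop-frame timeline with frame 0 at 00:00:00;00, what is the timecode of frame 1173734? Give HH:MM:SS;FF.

Each 10-minute DF block holds 10 × 60 × 30 − 9 × 2 = 17982 frames. 1173734 ÷ 17982 → 65 full blocks, remainder 4904.
Within the partial block the first minute is 1800 frames and each further minute 1798, so 2 further minute boundaries passed. Total skipped labels = 18 × 65 + 2 × 2 = 1174.
Non-drop label index = 1173734 + 1174 = 1174908; at 30 labels/s that is 10:52:43:18, i.e. DF 10:52:43;18.

10:52:43;18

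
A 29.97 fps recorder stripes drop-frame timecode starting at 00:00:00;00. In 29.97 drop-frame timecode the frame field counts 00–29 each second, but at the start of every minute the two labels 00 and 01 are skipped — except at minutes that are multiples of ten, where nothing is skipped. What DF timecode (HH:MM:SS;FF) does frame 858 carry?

00:00:28;18

Each 10-minute DF block holds 10 × 60 × 30 − 9 × 2 = 17982 frames. 858 ÷ 17982 → 0 full blocks, remainder 858.
Within the partial block the first minute is 1800 frames and each further minute 1798, so 0 further minute boundaries passed. Total skipped labels = 18 × 0 + 2 × 0 = 0.
Non-drop label index = 858 + 0 = 858; at 30 labels/s that is 00:00:28:18, i.e. DF 00:00:28;18.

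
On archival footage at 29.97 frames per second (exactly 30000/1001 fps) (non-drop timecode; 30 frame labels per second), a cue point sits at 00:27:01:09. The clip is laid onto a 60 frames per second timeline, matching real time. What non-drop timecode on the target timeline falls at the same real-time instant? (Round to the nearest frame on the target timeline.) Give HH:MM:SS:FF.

Source frame index: (0×3600 + 27×60 + 1) × 30 + 9 = 48639.
Real time: 48639 / (30000/1001) = 16229213/10000 s.
Target frame: (16229213/10000) × (60) = 48687639/500 ≈ 97375.278 → 97375.
At 60 labels/s: frame 97375 → 00:27:02:55.

00:27:02:55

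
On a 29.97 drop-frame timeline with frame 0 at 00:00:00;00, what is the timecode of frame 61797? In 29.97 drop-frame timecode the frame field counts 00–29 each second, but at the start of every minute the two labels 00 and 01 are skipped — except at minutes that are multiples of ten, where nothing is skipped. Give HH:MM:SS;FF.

00:34:21;29

Each 10-minute DF block holds 10 × 60 × 30 − 9 × 2 = 17982 frames. 61797 ÷ 17982 → 3 full blocks, remainder 7851.
Within the partial block the first minute is 1800 frames and each further minute 1798, so 4 further minute boundaries passed. Total skipped labels = 18 × 3 + 2 × 4 = 62.
Non-drop label index = 61797 + 62 = 61859; at 30 labels/s that is 00:34:21:29, i.e. DF 00:34:21;29.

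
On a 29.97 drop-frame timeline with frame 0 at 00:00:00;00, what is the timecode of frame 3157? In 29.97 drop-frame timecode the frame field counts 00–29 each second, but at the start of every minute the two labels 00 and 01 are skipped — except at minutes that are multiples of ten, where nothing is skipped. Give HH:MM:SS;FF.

00:01:45;09

Ten DF minutes hold 17982 frames, so frame 3157 lies in block 0 (frames 0–17981) with 3157 frames into that block.
The block's first minute is 1800 frames and the rest 1798 each; 3157 frames reaches minute 1, so 0 × 18 + 1 × 2 = 2 labels have been skipped so far.
Adding those back, label number 3157 + 2 = 3159 at 30 labels/s is 105 s + 9 f = 0 h 1 min 45 s frame 9, i.e. 00:01:45;09.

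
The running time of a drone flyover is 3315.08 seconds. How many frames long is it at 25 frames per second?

Frames = 3315.08 × 25 = 82877.

82877 frames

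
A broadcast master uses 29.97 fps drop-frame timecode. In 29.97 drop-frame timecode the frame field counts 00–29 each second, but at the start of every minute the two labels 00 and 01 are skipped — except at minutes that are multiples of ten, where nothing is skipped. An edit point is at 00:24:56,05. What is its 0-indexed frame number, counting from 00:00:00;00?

44841

As if non-drop at 30 labels/s: (0 × 3600 + 24 × 60 + 56) × 30 + 5 = 44885.
Minute boundaries passed: 24; those not divisible by 10: 24 − 2 = 22; dropped labels = 2 × 22 = 44.
Actual frame index = 44885 − 44 = 44841.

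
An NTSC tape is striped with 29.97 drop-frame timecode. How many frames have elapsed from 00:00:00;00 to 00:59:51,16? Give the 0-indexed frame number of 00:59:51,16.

As if non-drop at 30 labels/s: (0 × 3600 + 59 × 60 + 51) × 30 + 16 = 107746.
Minute boundaries passed: 59; those not divisible by 10: 59 − 5 = 54; dropped labels = 2 × 54 = 108.
Actual frame index = 107746 − 108 = 107638.

107638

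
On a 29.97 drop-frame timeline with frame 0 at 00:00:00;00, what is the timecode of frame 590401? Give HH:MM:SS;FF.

05:28:19;23

Each 10-minute DF block holds 10 × 60 × 30 − 9 × 2 = 17982 frames. 590401 ÷ 17982 → 32 full blocks, remainder 14977.
Within the partial block the first minute is 1800 frames and each further minute 1798, so 8 further minute boundaries passed. Total skipped labels = 18 × 32 + 2 × 8 = 592.
Non-drop label index = 590401 + 592 = 590993; at 30 labels/s that is 05:28:19:23, i.e. DF 05:28:19;23.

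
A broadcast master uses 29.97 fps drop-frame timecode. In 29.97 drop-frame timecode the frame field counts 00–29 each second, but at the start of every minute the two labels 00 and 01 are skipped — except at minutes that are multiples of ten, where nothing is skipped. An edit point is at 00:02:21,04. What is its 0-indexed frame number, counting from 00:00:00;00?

Complete 10-minute blocks: 0, each 17982 frames → 0.
Remaining 2 whole minutes in the current block: 1800 + 1 × 1798 = 3598 frames.
Within the current minute: 21 × 30 + 4 − 2 = 632 (labels ;00/;01 skipped at this minute). Total = 0 + 3598 + 632 = 4230.

4230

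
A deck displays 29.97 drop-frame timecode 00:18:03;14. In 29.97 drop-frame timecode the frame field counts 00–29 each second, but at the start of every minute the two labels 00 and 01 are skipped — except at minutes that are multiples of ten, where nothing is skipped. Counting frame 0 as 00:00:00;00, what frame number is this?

32470

As if non-drop at 30 labels/s: (0 × 3600 + 18 × 60 + 3) × 30 + 14 = 32504.
Minute boundaries passed: 18; those not divisible by 10: 18 − 1 = 17; dropped labels = 2 × 17 = 34.
Actual frame index = 32504 − 34 = 32470.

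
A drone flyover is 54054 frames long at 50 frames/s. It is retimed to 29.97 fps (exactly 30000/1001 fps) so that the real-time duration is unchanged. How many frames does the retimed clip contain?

32400 frames

Target frames = source frames × (target rate / source rate) = 54054 × (30000/1001)/(50) = 54054 × 600/1001 = 32400.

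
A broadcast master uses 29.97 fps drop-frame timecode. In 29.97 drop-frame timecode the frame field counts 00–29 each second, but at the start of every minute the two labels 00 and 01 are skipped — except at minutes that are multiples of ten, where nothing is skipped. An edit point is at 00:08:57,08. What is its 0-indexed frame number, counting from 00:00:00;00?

As if non-drop at 30 labels/s: (0 × 3600 + 8 × 60 + 57) × 30 + 8 = 16118.
Minute boundaries passed: 8; those not divisible by 10: 8 − 0 = 8; dropped labels = 2 × 8 = 16.
Actual frame index = 16118 − 16 = 16102.

16102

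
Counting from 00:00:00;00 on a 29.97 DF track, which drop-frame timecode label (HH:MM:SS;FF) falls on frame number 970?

Each 10-minute DF block holds 10 × 60 × 30 − 9 × 2 = 17982 frames. 970 ÷ 17982 → 0 full blocks, remainder 970.
Within the partial block the first minute is 1800 frames and each further minute 1798, so 0 further minute boundaries passed. Total skipped labels = 18 × 0 + 2 × 0 = 0.
Non-drop label index = 970 + 0 = 970; at 30 labels/s that is 00:00:32:10, i.e. DF 00:00:32;10.

00:00:32;10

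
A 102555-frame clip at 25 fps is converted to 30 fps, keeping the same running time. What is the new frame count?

Target frames = source frames × (target rate / source rate) = 102555 × (30)/(25) = 102555 × 6/5 = 123066.

123066 frames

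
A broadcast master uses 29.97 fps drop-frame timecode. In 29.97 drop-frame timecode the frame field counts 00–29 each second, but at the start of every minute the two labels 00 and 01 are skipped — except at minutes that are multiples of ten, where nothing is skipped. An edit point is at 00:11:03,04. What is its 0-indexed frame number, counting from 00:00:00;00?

As if non-drop at 30 labels/s: (0 × 3600 + 11 × 60 + 3) × 30 + 4 = 19894.
Minute boundaries passed: 11; those not divisible by 10: 11 − 1 = 10; dropped labels = 2 × 10 = 20.
Actual frame index = 19894 − 20 = 19874.

19874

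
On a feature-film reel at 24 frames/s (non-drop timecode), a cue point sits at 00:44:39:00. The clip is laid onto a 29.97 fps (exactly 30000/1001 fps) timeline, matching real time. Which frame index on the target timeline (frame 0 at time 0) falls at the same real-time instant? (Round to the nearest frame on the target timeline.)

Source frame index: (0×3600 + 44×60 + 39) × 24 + 0 = 64296.
Real time: 64296 / (24) = 2679 s.
Target frame: (2679) × (30000/1001) = 80370000/1001 ≈ 80289.710 → 80290.

frame 80290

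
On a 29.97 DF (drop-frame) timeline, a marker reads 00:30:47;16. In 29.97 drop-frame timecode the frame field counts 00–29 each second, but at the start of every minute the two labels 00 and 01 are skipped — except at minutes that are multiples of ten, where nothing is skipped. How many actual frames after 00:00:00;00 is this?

55372

As if non-drop at 30 labels/s: (0 × 3600 + 30 × 60 + 47) × 30 + 16 = 55426.
Minute boundaries passed: 30; those not divisible by 10: 30 − 3 = 27; dropped labels = 2 × 27 = 54.
Actual frame index = 55426 − 54 = 55372.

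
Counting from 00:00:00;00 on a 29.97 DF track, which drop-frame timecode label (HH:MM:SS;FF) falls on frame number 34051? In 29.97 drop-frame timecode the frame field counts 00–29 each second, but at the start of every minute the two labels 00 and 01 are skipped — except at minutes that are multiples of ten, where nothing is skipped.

Each 10-minute DF block holds 10 × 60 × 30 − 9 × 2 = 17982 frames. 34051 ÷ 17982 → 1 full block, remainder 16069.
Within the partial block the first minute is 1800 frames and each further minute 1798, so 8 further minute boundaries passed. Total skipped labels = 18 × 1 + 2 × 8 = 34.
Non-drop label index = 34051 + 34 = 34085; at 30 labels/s that is 00:18:56:05, i.e. DF 00:18:56;05.

00:18:56;05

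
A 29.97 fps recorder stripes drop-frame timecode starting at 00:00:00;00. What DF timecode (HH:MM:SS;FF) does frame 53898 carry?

00:29:58;12

Ten DF minutes hold 17982 frames, so frame 53898 lies in block 2 (frames 35964–53945) with 17934 frames into that block.
The block's first minute is 1800 frames and the rest 1798 each; 17934 frames reaches minute 9, so 2 × 18 + 9 × 2 = 54 labels have been skipped so far.
Adding those back, label number 53898 + 54 = 53952 at 30 labels/s is 1798 s + 12 f = 0 h 29 min 58 s frame 12, i.e. 00:29:58;12.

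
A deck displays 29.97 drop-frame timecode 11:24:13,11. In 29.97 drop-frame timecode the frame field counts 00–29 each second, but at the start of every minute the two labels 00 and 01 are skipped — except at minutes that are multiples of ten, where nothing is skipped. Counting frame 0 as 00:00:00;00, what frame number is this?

As if non-drop at 30 labels/s: (11 × 3600 + 24 × 60 + 13) × 30 + 11 = 1231601.
Minute boundaries passed: 684; those not divisible by 10: 684 − 68 = 616; dropped labels = 2 × 616 = 1232.
Actual frame index = 1231601 − 1232 = 1230369.

1230369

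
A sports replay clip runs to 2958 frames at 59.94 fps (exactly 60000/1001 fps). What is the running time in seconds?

Running time = 2958 / (60000/1001) = 49.3493 s.

49.3493 seconds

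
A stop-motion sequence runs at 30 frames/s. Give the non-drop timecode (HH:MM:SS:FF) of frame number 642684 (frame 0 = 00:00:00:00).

642684 ÷ 30 = 21422 full seconds, remainder 24 frames.
21422 s = 5 h 57 min 2 s.
Timecode: 05:57:02:24.

05:57:02:24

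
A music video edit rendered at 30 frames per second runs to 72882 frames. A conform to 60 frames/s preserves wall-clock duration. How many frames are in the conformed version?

Target frames = source frames × (target rate / source rate) = 72882 × (60)/(30) = 72882 × 2 = 145764.

145764 frames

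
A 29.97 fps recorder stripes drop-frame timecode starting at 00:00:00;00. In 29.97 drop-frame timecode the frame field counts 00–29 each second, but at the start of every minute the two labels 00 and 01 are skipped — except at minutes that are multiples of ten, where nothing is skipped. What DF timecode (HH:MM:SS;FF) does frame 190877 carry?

01:46:08;29

Ten DF minutes hold 17982 frames, so frame 190877 lies in block 10 (frames 179820–197801) with 11057 frames into that block.
The block's first minute is 1800 frames and the rest 1798 each; 11057 frames reaches minute 6, so 10 × 18 + 6 × 2 = 192 labels have been skipped so far.
Adding those back, label number 190877 + 192 = 191069 at 30 labels/s is 6368 s + 29 f = 1 h 46 min 8 s frame 29, i.e. 01:46:08;29.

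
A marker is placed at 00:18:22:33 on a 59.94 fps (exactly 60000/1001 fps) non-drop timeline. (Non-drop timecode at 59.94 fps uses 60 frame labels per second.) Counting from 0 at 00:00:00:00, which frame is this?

frame 66153

Total seconds to the label: (0 × 3600 + 18 × 60 + 22) = 1102.
Frame index = 1102 × 60 + 33 = 66153.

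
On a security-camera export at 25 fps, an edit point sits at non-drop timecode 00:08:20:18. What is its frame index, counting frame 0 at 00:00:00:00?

12518

Total seconds to the label: (0 × 3600 + 8 × 60 + 20) = 500.
Frame index = 500 × 25 + 18 = 12518.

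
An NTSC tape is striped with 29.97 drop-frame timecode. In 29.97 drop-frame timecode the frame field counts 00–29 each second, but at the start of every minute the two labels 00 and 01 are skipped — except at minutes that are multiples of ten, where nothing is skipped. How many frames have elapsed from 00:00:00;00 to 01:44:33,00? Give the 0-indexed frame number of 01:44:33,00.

188002

Complete 10-minute blocks: 10, each 17982 frames → 179820.
Remaining 4 whole minutes in the current block: 1800 + 3 × 1798 = 7194 frames.
Within the current minute: 33 × 30 + 0 − 2 = 988 (labels ;00/;01 skipped at this minute). Total = 179820 + 7194 + 988 = 188002.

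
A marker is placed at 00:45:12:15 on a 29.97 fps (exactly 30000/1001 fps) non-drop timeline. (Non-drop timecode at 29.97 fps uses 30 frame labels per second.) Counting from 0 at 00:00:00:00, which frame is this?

frame 81375

Total seconds to the label: (0 × 3600 + 45 × 60 + 12) = 2712.
Frame index = 2712 × 30 + 15 = 81375.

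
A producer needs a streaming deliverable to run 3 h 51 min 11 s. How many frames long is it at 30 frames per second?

416130 frames

3 h 51 min 11 s = 13871 s.
Frames = 13871 × 30 = 416130.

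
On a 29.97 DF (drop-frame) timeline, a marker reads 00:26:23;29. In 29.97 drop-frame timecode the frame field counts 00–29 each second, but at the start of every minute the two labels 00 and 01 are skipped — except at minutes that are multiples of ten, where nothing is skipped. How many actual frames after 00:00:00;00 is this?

47471

Complete 10-minute blocks: 2, each 17982 frames → 35964.
Remaining 6 whole minutes in the current block: 1800 + 5 × 1798 = 10790 frames.
Within the current minute: 23 × 30 + 29 − 2 = 717 (labels ;00/;01 skipped at this minute). Total = 35964 + 10790 + 717 = 47471.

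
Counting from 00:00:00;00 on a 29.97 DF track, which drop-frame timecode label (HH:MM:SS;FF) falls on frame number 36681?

Ten DF minutes hold 17982 frames, so frame 36681 lies in block 2 (frames 35964–53945) with 717 frames into that block.
The block's first minute is 1800 frames and the rest 1798 each; 717 frames reaches minute 0, so 2 × 18 + 0 × 2 = 36 labels have been skipped so far.
Adding those back, label number 36681 + 36 = 36717 at 30 labels/s is 1223 s + 27 f = 0 h 20 min 23 s frame 27, i.e. 00:20:23;27.

00:20:23;27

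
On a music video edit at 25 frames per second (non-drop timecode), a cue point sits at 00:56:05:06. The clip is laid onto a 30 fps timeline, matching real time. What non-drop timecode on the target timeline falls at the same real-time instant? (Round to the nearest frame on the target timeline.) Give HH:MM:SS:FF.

00:56:05:07

Source frame index: (0×3600 + 56×60 + 5) × 25 + 6 = 84131.
Real time: 84131 / (25) = 84131/25 s.
Target frame: (84131/25) × (30) = 504786/5 ≈ 100957.200 → 100957.
At 30 labels/s: frame 100957 → 00:56:05:07.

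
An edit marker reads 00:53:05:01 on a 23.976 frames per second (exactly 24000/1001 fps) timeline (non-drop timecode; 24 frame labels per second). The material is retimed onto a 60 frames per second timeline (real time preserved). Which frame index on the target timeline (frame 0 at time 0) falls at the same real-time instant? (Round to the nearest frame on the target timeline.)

Source frame index: (0×3600 + 53×60 + 5) × 24 + 1 = 76441.
Real time: 76441 / (24000/1001) = 76517441/24000 s.
Target frame: (76517441/24000) × (60) = 76517441/400 ≈ 191293.603 → 191294.

frame 191294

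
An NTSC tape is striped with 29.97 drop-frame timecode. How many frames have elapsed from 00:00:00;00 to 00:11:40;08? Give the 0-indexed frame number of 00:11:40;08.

20988

Complete 10-minute blocks: 1, each 17982 frames → 17982.
Remaining 1 whole minute in the current block: 1800 + 0 × 1798 = 1800 frames.
Within the current minute: 40 × 30 + 8 − 2 = 1206 (labels ;00/;01 skipped at this minute). Total = 17982 + 1800 + 1206 = 20988.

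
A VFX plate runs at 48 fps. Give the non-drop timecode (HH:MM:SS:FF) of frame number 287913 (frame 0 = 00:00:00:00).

01:39:58:09

287913 ÷ 48 = 5998 full seconds, remainder 9 frames.
5998 s = 1 h 39 min 58 s.
Timecode: 01:39:58:09.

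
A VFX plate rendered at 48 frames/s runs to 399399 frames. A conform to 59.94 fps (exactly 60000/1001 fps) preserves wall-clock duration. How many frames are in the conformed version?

498750 frames

Target frames = source frames × (target rate / source rate) = 399399 × (60000/1001)/(48) = 399399 × 1250/1001 = 498750.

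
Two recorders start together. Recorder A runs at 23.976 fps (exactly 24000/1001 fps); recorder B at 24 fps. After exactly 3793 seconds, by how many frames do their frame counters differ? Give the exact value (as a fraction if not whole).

91032/1001 frames

A emits 24000/1001 × 3793 = 91032000/1001 frames; B emits 24 × 3793 = 91032.
Difference = 91032/1001 frames (≈ 90.9411); B is ahead of A.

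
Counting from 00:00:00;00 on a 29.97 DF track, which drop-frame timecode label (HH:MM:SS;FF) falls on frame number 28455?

Ten DF minutes hold 17982 frames, so frame 28455 lies in block 1 (frames 17982–35963) with 10473 frames into that block.
The block's first minute is 1800 frames and the rest 1798 each; 10473 frames reaches minute 5, so 1 × 18 + 5 × 2 = 28 labels have been skipped so far.
Adding those back, label number 28455 + 28 = 28483 at 30 labels/s is 949 s + 13 f = 0 h 15 min 49 s frame 13, i.e. 00:15:49;13.

00:15:49;13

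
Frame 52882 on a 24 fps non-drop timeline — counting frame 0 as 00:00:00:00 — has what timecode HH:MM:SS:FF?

00:36:43:10

52882 ÷ 24 = 2203 full seconds, remainder 10 frames.
2203 s = 0 h 36 min 43 s.
Timecode: 00:36:43:10.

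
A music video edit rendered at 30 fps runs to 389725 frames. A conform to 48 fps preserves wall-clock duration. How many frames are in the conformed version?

Target frames = source frames × (target rate / source rate) = 389725 × (48)/(30) = 389725 × 8/5 = 623560.

623560 frames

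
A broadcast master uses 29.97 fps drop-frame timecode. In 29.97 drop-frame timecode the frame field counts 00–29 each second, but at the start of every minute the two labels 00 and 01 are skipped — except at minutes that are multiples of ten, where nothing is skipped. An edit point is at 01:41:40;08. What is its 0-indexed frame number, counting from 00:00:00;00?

As if non-drop at 30 labels/s: (1 × 3600 + 41 × 60 + 40) × 30 + 8 = 183008.
Minute boundaries passed: 101; those not divisible by 10: 101 − 10 = 91; dropped labels = 2 × 91 = 182.
Actual frame index = 183008 − 182 = 182826.

182826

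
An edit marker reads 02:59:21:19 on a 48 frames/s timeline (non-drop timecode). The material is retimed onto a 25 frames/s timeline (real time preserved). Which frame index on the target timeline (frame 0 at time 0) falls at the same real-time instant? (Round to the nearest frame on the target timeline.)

Source frame index: (2×3600 + 59×60 + 21) × 48 + 19 = 516547.
Real time: 516547 / (48) = 516547/48 s.
Target frame: (516547/48) × (25) = 12913675/48 ≈ 269034.896 → 269035.

frame 269035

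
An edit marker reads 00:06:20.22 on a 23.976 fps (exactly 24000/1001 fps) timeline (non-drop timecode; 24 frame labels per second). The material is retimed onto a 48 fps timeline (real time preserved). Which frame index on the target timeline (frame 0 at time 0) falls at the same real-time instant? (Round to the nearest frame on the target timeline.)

frame 18302

Source frame index: (0×3600 + 6×60 + 20) × 24 + 22 = 9142.
Real time: 9142 / (24000/1001) = 4575571/12000 s.
Target frame: (4575571/12000) × (48) = 4575571/250 ≈ 18302.284 → 18302.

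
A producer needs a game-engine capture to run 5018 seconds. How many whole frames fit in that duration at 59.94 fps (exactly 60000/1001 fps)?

Frames = 5018 × 60000/1001 = 23160000/77 ≈ 300779.2208.
Complete frames: 300779.

300779 frames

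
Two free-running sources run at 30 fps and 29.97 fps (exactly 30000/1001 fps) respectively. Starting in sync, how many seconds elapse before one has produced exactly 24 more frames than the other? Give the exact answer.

The gap grows by |30000/1001 − 30| = 30/1001 frames per second.
Time for a 24-frame gap: 24 ÷ (30/1001) = 800.8 s.

800.8 seconds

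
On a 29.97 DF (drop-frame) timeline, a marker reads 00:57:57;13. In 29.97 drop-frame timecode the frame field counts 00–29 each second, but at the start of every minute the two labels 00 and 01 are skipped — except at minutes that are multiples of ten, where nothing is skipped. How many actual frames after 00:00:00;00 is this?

104219

Complete 10-minute blocks: 5, each 17982 frames → 89910.
Remaining 7 whole minutes in the current block: 1800 + 6 × 1798 = 12588 frames.
Within the current minute: 57 × 30 + 13 − 2 = 1721 (labels ;00/;01 skipped at this minute). Total = 89910 + 12588 + 1721 = 104219.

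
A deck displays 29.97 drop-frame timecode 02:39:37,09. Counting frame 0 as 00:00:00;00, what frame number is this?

As if non-drop at 30 labels/s: (2 × 3600 + 39 × 60 + 37) × 30 + 9 = 287319.
Minute boundaries passed: 159; those not divisible by 10: 159 − 15 = 144; dropped labels = 2 × 144 = 288.
Actual frame index = 287319 − 288 = 287031.

287031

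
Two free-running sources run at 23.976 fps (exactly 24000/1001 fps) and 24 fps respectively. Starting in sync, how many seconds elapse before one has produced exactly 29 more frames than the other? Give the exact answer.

The gap grows by |24 − 24000/1001| = 24/1001 frames per second.
Time for a 29-frame gap: 29 ÷ (24/1001) = 29029/24 s.

29029/24 seconds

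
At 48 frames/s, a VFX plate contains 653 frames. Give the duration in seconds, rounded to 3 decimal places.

13.604 seconds

Running time = 653 × 1/48 = 653/48 s ≈ 13.604 s.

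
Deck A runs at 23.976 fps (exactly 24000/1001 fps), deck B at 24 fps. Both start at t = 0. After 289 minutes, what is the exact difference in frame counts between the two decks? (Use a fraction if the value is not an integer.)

416160/1001 frames

289 min = 17340 s.
A emits 24000/1001 × 17340 = 416160000/1001 frames; B emits 24 × 17340 = 416160.
Difference = 416160/1001 frames (≈ 415.7443); B is ahead of A.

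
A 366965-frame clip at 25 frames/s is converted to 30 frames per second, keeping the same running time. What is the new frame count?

440358 frames

Target frames = source frames × (target rate / source rate) = 366965 × (30)/(25) = 366965 × 6/5 = 440358.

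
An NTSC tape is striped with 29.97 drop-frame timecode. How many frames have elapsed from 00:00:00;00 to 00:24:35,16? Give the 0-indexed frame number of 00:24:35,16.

As if non-drop at 30 labels/s: (0 × 3600 + 24 × 60 + 35) × 30 + 16 = 44266.
Minute boundaries passed: 24; those not divisible by 10: 24 − 2 = 22; dropped labels = 2 × 22 = 44.
Actual frame index = 44266 − 44 = 44222.

44222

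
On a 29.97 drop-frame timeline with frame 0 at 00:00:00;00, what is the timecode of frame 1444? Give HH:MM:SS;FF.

00:00:48;04

Each 10-minute DF block holds 10 × 60 × 30 − 9 × 2 = 17982 frames. 1444 ÷ 17982 → 0 full blocks, remainder 1444.
Within the partial block the first minute is 1800 frames and each further minute 1798, so 0 further minute boundaries passed. Total skipped labels = 18 × 0 + 2 × 0 = 0.
Non-drop label index = 1444 + 0 = 1444; at 30 labels/s that is 00:00:48:04, i.e. DF 00:00:48;04.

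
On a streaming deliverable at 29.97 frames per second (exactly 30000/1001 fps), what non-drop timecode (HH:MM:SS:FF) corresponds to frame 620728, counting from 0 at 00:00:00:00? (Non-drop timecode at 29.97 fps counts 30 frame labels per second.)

05:44:50:28

620728 ÷ 30 = 20690 full seconds, remainder 28 frames.
20690 s = 5 h 44 min 50 s.
Timecode: 05:44:50:28.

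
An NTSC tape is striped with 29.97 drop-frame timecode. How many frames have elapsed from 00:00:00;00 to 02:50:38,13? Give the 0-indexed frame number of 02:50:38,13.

As if non-drop at 30 labels/s: (2 × 3600 + 50 × 60 + 38) × 30 + 13 = 307153.
Minute boundaries passed: 170; those not divisible by 10: 170 − 17 = 153; dropped labels = 2 × 153 = 306.
Actual frame index = 307153 − 306 = 306847.

306847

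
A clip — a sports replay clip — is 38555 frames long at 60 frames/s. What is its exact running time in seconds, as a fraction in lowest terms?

7711/12 seconds

Running time = 38555 ÷ (60) = 38555 × 1/60 = 7711/12 s.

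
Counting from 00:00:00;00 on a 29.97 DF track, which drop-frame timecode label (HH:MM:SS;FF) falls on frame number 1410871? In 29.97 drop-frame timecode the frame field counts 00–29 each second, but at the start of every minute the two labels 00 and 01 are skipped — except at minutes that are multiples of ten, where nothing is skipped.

Ten DF minutes hold 17982 frames, so frame 1410871 lies in block 78 (frames 1402596–1420577) with 8275 frames into that block.
The block's first minute is 1800 frames and the rest 1798 each; 8275 frames reaches minute 4, so 78 × 18 + 4 × 2 = 1412 labels have been skipped so far.
Adding those back, label number 1410871 + 1412 = 1412283 at 30 labels/s is 47076 s + 3 f = 13 h 4 min 36 s frame 3, i.e. 13:04:36;03.

13:04:36;03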